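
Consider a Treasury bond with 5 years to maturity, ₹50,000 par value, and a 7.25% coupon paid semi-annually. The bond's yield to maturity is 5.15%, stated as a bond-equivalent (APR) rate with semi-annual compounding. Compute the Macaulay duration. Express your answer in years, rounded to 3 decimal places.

Periodic yield y = 0.02575. Discount each cash flow and weight by its period:
  t   CF        PV=CF/(1+0.02575)^t    t·PV
  1     1,812.50     1,766.9998     1,766.9998
  2     1,812.50     1,722.6417     3,445.2835
  3     1,812.50     1,679.3973     5,038.1918
  4     1,812.50     1,637.2384     6,548.9535
  5     1,812.50     1,596.1378     7,980.6891
  6     1,812.50     1,556.0690     9,336.4142
  7     1,812.50     1,517.0061    10,619.0429
  8     1,812.50     1,478.9238    11,831.3907
  9     1,812.50     1,441.7976    12,976.1780
  10   51,812.50    40,180.8659   401,808.6589
  Σ                 54,577.0774   471,351.8023
Price P = Σ PV = 54,577.0774.
Macaulay duration = Σ(t·PV) / P = 471,351.8023 / 54,577.0774 = 8.63644 half-year periods.
In years: 8.63644 / 2 = 4.31822 years.

4.318 years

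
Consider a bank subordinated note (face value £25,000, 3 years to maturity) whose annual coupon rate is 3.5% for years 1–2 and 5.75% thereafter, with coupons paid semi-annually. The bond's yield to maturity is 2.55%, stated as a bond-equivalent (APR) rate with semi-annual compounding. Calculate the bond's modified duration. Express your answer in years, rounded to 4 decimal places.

Periodic yield y = 0.01275. First find Macaulay duration:
  t   CF        PV=CF/(1+0.01275)^t    t·PV
  1       437.50       431.9921       431.9921
  2       437.50       426.5535       853.1071
  3       437.50       421.1835     1,263.5504
  4       437.50       415.8810     1,663.5239
  5       718.75       674.6315     3,373.1574
  6    25,718.75    23,836.1630   143,016.9777
  Σ                 26,206.4045   150,602.3085
P = 26,206.4045; Macaulay duration = 150,602.3085 / 26,206.4045 = 5.74677 half-year periods = 2.87339 years.
Modified duration = D_Mac / (1 + y) = 2.87339 / 1.01275 = 2.83721 years.

2.8372 years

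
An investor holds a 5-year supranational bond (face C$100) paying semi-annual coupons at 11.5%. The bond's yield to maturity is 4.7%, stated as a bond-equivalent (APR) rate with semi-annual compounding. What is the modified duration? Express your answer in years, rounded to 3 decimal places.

Periodic yield y = 0.0235. First find Macaulay duration:
  t   CF        PV=CF/(1+0.0235)^t    t·PV
  1         5.75         5.6180         5.6180
  2         5.75         5.4890        10.9780
  3         5.75         5.3630        16.0889
  4         5.75         5.2398        20.9593
  5         5.75         5.1195        25.5976
  6         5.75         5.0020        30.0118
  7         5.75         4.8871        34.2098
  8         5.75         4.7749        38.1993
  9         5.75         4.6653        41.9875
  10      105.75        83.8305       838.3047
  Σ                    129.9890     1,061.9548
P = 129.9890; Macaulay duration = 1,061.9548 / 129.9890 = 8.16957 half-year periods = 4.08479 years.
Modified duration = D_Mac / (1 + y) = 4.08479 / 1.0235 = 3.99100 years.

3.991 years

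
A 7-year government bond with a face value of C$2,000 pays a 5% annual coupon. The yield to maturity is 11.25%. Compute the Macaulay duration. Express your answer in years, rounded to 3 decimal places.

5.870 years

Periodic yield y = 0.1125. Discount each cash flow and weight by its year:
  t   CF        PV=CF/(1+0.1125)^t    t·PV
  1       100.00        89.8876        89.8876
  2       100.00        80.7979       161.5958
  3       100.00        72.6273       217.8819
  4       100.00        65.2830       261.1319
  5       100.00        58.6813       293.4066
  6       100.00        52.7473       316.4835
  7     2,100.00       995.6786     6,969.7499
  Σ                  1,415.7029     8,310.1373
Price P = Σ PV = 1,415.7029.
Macaulay duration = Σ(t·PV) / P = 8,310.1373 / 1,415.7029 = 5.86997 years.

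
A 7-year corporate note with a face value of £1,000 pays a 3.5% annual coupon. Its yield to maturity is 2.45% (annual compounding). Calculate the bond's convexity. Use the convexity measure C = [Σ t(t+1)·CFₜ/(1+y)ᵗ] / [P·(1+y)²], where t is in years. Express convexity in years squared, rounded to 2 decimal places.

46.82

With y = 0.0245:
  t   CF        PV=CF/(1+0.0245)^t    t·PV        t(t+1)·PV
  1        35.00        34.1630        34.1630          68.3260
  2        35.00        33.3460        66.6921         200.0762
  3        35.00        32.5486        97.6458         390.5831
  4        35.00        31.7702       127.0809         635.4044
  5        35.00        31.0105       155.0523         930.3138
  6        35.00        30.2689       181.6132       1,271.2927
  7     1,035.00       873.6885     6,115.8194      48,926.5550
  Σ                  1,066.7957     6,778.0666      52,422.5512
P = 1,066.7957.
Convexity = Σ t(t+1)·PV / [P·(1+y)²] = 52,422.5512 / (1,066.7957 × 1.049600) = 46.81801.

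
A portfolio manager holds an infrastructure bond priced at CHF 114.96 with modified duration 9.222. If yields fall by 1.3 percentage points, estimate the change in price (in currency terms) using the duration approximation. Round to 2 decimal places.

+CHF 13.78

Duration approximation: ΔP/P ≈ -D_mod · Δy = -9.222 × (-0.013) = +0.119886.
ΔP ≈ 114.96 × (+0.119886) = +13.78209456.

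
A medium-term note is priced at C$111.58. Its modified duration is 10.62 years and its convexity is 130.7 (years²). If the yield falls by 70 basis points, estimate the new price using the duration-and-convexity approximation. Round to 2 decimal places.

C$120.23

Duration effect: -D_mod·Δy = -10.62 × (-0.007) = +0.074340
Convexity effect: ½·C·(Δy)² = 0.5 × 130.7 × (-0.007)² = +0.00320215
ΔP/P ≈ +0.074340 + 0.00320215 = +0.07754215
New price ≈ 111.58 × (1 + 0.07754215) = 120.232153097.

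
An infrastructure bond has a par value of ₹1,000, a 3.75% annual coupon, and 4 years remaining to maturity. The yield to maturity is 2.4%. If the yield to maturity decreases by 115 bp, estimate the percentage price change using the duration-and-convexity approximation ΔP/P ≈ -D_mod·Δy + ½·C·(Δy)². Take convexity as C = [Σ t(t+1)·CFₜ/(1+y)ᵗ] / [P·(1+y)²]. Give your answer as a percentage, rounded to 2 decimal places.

With y = 0.024:
  t   CF        PV=CF/(1+0.024)^t    t·PV        t(t+1)·PV
  1        37.50        36.6211        36.6211          73.2422
  2        37.50        35.7628        71.5256         214.5767
  3        37.50        34.9246       104.7738         419.0952
  4     1,037.50       943.6008     3,774.4030      18,872.0151
  Σ                  1,050.9092     3,987.3235      19,578.9291
P = 1,050.9092; D_Mac = 3.79417 yrs; D_mod = 3.70524 yrs; C = 17.76740.
Duration effect: -3.70524 × (-0.0115) = +0.042610
Convexity effect: 0.5 × 17.76740 × (-0.0115)² = +0.0011749
ΔP/P ≈ +0.042610 + 0.0011749 = +0.043785 = +4.3785%.

+4.38%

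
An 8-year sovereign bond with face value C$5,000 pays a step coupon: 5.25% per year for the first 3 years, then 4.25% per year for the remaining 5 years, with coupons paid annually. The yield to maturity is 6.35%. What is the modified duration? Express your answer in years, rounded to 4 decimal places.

Periodic yield y = 0.0635. First find Macaulay duration:
  t   CF        PV=CF/(1+0.0635)^t    t·PV
  1       262.50       246.8265       246.8265
  2       262.50       232.0889       464.1777
  3       262.50       218.2312       654.6936
  4       212.50       166.1150       664.4602
  5       212.50       156.1966       780.9828
  6       212.50       146.8703       881.2218
  7       212.50       138.1009       966.7062
  8     5,212.50     3,185.2690    25,482.1519
  Σ                  4,489.6984    30,141.2207
P = 4,489.6984; Macaulay duration = 30,141.2207 / 4,489.6984 = 6.71342 years.
Modified duration = D_Mac / (1 + y) = 6.71342 / 1.0635 = 6.31257 years.

6.3126 years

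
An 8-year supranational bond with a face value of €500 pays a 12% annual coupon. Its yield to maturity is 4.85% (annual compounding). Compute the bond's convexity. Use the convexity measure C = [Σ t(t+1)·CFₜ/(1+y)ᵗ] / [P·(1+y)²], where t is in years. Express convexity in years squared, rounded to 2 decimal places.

With y = 0.0485:
  t   CF        PV=CF/(1+0.0485)^t    t·PV        t(t+1)·PV
  1        60.00        57.2246        57.2246         114.4492
  2        60.00        54.5776       109.1552         327.4656
  3        60.00        52.0530       156.1591         624.6363
  4        60.00        49.6452       198.5809         992.9046
  5        60.00        47.3488       236.7441       1,420.4643
  6        60.00        45.1586       270.9517       1,896.6620
  7        60.00        43.0697       301.4881       2,411.9052
  8       560.00       383.3898     3,067.1184      27,604.0652
  Σ                    732.4674     4,397.4220      35,392.5523
P = 732.4674.
Convexity = Σ t(t+1)·PV / [P·(1+y)²] = 35,392.5523 / (732.4674 × 1.099352) = 43.95282.

43.95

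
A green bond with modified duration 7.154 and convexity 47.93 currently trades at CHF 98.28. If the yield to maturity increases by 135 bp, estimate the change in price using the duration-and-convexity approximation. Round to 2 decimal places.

-CHF 9.06

Duration effect: -D_mod·Δy = -7.154 × (+0.0135) = -0.096579
Convexity effect: ½·C·(Δy)² = 0.5 × 47.93 × (0.0135)² = +0.00436762125
ΔP/P ≈ -0.096579 + 0.00436762125 = -0.09221137875
ΔP ≈ 98.28 × (-0.09221137875) = -9.06253430355.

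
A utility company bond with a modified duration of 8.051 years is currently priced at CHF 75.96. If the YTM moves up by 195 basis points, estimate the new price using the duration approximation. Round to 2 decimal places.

Duration approximation: ΔP/P ≈ -D_mod · Δy = -8.051 × (+0.0195) = -0.1569945.
New price ≈ 75.96 × (1 - 0.1569945) = 64.03469778.

CHF 64.03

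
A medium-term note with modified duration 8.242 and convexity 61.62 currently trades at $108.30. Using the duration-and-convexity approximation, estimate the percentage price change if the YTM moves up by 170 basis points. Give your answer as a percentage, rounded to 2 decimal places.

-13.12%

Duration effect: -D_mod·Δy = -8.242 × (+0.017) = -0.140114
Convexity effect: ½·C·(Δy)² = 0.5 × 61.62 × (0.017)² = +0.00890409
ΔP/P ≈ -0.140114 + 0.00890409 = -0.13120991
= -13.120991%.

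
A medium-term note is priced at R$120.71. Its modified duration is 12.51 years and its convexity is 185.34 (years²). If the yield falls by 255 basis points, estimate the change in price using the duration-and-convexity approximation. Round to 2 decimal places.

+R$45.78

Duration effect: -D_mod·Δy = -12.51 × (-0.0255) = +0.319005
Convexity effect: ½·C·(Δy)² = 0.5 × 185.34 × (-0.0255)² = +0.0602586675
ΔP/P ≈ +0.319005 + 0.0602586675 = +0.3792636675
ΔP ≈ 120.71 × (+0.3792636675) = +45.780917303925.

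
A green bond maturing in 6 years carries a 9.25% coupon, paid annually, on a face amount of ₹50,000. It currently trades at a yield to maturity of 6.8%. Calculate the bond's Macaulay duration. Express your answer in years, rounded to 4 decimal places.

Periodic yield y = 0.068. Discount each cash flow and weight by its year:
  t   CF        PV=CF/(1+0.068)^t    t·PV
  1     4,625.00     4,330.5243     4,330.5243
  2     4,625.00     4,054.7981     8,109.5962
  3     4,625.00     3,796.6274    11,389.8822
  4     4,625.00     3,554.8946    14,219.5783
  5     4,625.00     3,328.5530    16,642.7649
  6    54,625.00    36,809.8403   220,859.0421
  Σ                 55,875.2377   275,551.3880
Price P = Σ PV = 55,875.2377.
Macaulay duration = Σ(t·PV) / P = 275,551.3880 / 55,875.2377 = 4.93155 years.

4.9315 years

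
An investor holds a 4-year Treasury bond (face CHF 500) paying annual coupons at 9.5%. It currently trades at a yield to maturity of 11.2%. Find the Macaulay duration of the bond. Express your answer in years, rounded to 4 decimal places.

Periodic yield y = 0.112. Discount each cash flow and weight by its year:
  t   CF        PV=CF/(1+0.112)^t    t·PV
  1        47.50        42.7158        42.7158
  2        47.50        38.4135        76.8270
  3        47.50        34.5445       103.6336
  4       547.50       358.0676     1,432.2702
  Σ                    473.7414     1,655.4467
Price P = Σ PV = 473.7414.
Macaulay duration = Σ(t·PV) / P = 1,655.4467 / 473.7414 = 3.49441 years.

3.4944 years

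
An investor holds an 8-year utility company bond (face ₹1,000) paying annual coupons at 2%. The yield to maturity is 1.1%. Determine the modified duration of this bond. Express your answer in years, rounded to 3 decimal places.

Periodic yield y = 0.011. First find Macaulay duration:
  t   CF        PV=CF/(1+0.011)^t    t·PV
  1        20.00        19.7824        19.7824
  2        20.00        19.5672        39.1343
  3        20.00        19.3543        58.0628
  4        20.00        19.1437        76.5747
  5        20.00        18.9354        94.6769
  6        20.00        18.7294       112.3762
  7        20.00        18.5256       129.6791
  8     1,020.00       934.5250     7,476.2001
  Σ                  1,068.5628     8,006.4865
P = 1,068.5628; Macaulay duration = 8,006.4865 / 1,068.5628 = 7.49276 years.
Modified duration = D_Mac / (1 + y) = 7.49276 / 1.011 = 7.41124 years.

7.411 years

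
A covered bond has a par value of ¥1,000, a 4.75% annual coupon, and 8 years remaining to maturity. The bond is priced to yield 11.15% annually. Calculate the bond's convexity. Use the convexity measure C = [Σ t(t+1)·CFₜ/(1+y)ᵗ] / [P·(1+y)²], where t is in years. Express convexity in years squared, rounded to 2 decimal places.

With y = 0.1115:
  t   CF        PV=CF/(1+0.1115)^t    t·PV        t(t+1)·PV
  1        47.50        42.7350        42.7350          85.4701
  2        47.50        38.4481        76.8962         230.6885
  3        47.50        34.5912       103.7735         415.0940
  4        47.50        31.1212       124.4846         622.4232
  5        47.50        27.9992       139.9962         839.9773
  6        47.50        25.1905       151.1430       1,058.0010
  7        47.50        22.6635       158.6446       1,269.1571
  8     1,047.50       449.6538     3,597.2306      32,375.0756
  Σ                    672.4025     4,394.9038      36,895.8867
P = 672.4025.
Convexity = Σ t(t+1)·PV / [P·(1+y)²] = 36,895.8867 / (672.4025 × 1.235432) = 44.41500.

44.42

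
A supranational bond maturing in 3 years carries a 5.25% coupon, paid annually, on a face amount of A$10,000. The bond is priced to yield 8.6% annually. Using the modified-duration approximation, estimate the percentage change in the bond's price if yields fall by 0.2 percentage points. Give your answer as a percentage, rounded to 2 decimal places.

+0.52%

Periodic yield y = 0.086. Modified duration first:
  t   CF        PV=CF/(1+0.086)^t    t·PV
  1       525.00       483.4254       483.4254
  2       525.00       445.1431       890.2862
  3    10,525.00     8,217.3660    24,652.0979
  Σ                  9,145.9345    26,025.8095
P = 9,145.9345; D_Mac = 2.84562 yrs; D_mod = 2.84562/(1+0.086) = 2.62027 yrs.
ΔP/P ≈ -D_mod · Δy = -2.62027 × (-0.002) = +0.005241 = +0.5241%.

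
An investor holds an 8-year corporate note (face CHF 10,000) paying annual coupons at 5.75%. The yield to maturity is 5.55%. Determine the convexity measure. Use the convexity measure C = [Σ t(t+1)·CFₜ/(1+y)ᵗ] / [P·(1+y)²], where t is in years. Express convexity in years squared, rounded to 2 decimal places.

50.19

With y = 0.0555:
  t   CF        PV=CF/(1+0.0555)^t    t·PV        t(t+1)·PV
  1       575.00       544.7655       544.7655       1,089.5310
  2       575.00       516.1208     1,032.2416       3,096.7249
  3       575.00       488.9823     1,466.9469       5,867.7875
  4       575.00       463.2708     1,853.0831       9,265.4153
  5       575.00       438.9112     2,194.5560      13,167.3358
  6       575.00       415.8325     2,494.9949      17,464.9646
  7       575.00       393.9673     2,757.7711      22,062.1691
  8    10,575.00     6,864.5880    54,916.7038     494,250.3338
  Σ                 10,126.4383    67,261.0629     566,264.2620
P = 10,126.4383.
Convexity = Σ t(t+1)·PV / [P·(1+y)²] = 566,264.2620 / (10,126.4383 × 1.114080) = 50.19332.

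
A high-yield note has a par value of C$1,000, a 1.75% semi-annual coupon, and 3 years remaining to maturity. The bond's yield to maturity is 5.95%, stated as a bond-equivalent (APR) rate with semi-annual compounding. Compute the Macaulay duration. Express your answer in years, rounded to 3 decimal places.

Periodic yield y = 0.02975. Discount each cash flow and weight by its period:
  t   CF        PV=CF/(1+0.02975)^t    t·PV
  1         8.75         8.4972         8.4972
  2         8.75         8.2517        16.5034
  3         8.75         8.0133        24.0400
  4         8.75         7.7818        31.1273
  5         8.75         7.5570        37.7850
  6     1,008.75       846.0436     5,076.2616
  Σ                    886.1447     5,194.2144
Price P = Σ PV = 886.1447.
Macaulay duration = Σ(t·PV) / P = 5,194.2144 / 886.1447 = 5.86159 half-year periods.
In years: 5.86159 / 2 = 2.93079 years.

2.931 years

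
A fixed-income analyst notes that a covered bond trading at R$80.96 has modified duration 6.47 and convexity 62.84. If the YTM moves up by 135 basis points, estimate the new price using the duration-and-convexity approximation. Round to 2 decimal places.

R$74.35

Duration effect: -D_mod·Δy = -6.47 × (+0.0135) = -0.087345
Convexity effect: ½·C·(Δy)² = 0.5 × 62.84 × (0.0135)² = +0.005726295
ΔP/P ≈ -0.087345 + 0.005726295 = -0.081618705
New price ≈ 80.96 × (1 - 0.081618705) = 74.3521496432.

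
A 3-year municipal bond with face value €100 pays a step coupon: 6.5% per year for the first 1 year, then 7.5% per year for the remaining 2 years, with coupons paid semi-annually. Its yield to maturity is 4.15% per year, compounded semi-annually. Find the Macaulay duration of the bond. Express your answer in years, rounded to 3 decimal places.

2.773 years

Periodic yield y = 0.02075. Discount each cash flow and weight by its period:
  t   CF        PV=CF/(1+0.02075)^t    t·PV
  1         3.25         3.1839         3.1839
  2         3.25         3.1192         6.2384
  3         3.75         3.5259        10.5778
  4         3.75         3.4542        13.8170
  5         3.75         3.3840        16.9202
  6       103.75        91.7216       550.3298
  Σ                    108.3890       601.0671
Price P = Σ PV = 108.3890.
Macaulay duration = Σ(t·PV) / P = 601.0671 / 108.3890 = 5.54546 half-year periods.
In years: 5.54546 / 2 = 2.77273 years.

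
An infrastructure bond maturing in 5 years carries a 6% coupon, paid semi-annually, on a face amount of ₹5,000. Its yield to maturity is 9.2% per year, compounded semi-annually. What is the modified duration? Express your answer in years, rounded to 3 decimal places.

4.151 years

Periodic yield y = 0.046. First find Macaulay duration:
  t   CF        PV=CF/(1+0.046)^t    t·PV
  1       150.00       143.4034       143.4034
  2       150.00       137.0970       274.1940
  3       150.00       131.0679       393.2036
  4       150.00       125.3039       501.2155
  5       150.00       119.7934       598.9669
  6       150.00       114.5252       687.1513
  7       150.00       109.4887       766.4212
  8       150.00       104.6737       837.3900
  9       150.00       100.0705       900.6346
  10    5,150.00     3,284.6597    32,846.5971
  Σ                  4,370.0835    37,949.1777
P = 4,370.0835; Macaulay duration = 37,949.1777 / 4,370.0835 = 8.68386 half-year periods = 4.34193 years.
Modified duration = D_Mac / (1 + y) = 4.34193 / 1.046 = 4.15098 years.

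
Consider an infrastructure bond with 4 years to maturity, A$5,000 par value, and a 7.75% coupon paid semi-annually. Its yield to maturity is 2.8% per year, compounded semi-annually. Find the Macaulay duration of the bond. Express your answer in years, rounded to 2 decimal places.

Periodic yield y = 0.014. Discount each cash flow and weight by its period:
  t   CF        PV=CF/(1+0.014)^t    t·PV
  1       193.75       191.0750       191.0750
  2       193.75       188.4368       376.8737
  3       193.75       185.8351       557.5054
  4       193.75       183.2694       733.0775
  5       193.75       180.7390       903.6951
  6       193.75       178.2436     1,069.4617
  7       193.75       175.7827     1,230.4786
  8     5,193.75     4,647.0506    37,176.4048
  Σ                  5,930.4322    42,238.5717
Price P = Σ PV = 5,930.4322.
Macaulay duration = Σ(t·PV) / P = 42,238.5717 / 5,930.4322 = 7.12234 half-year periods.
In years: 7.12234 / 2 = 3.56117 years.

3.56 years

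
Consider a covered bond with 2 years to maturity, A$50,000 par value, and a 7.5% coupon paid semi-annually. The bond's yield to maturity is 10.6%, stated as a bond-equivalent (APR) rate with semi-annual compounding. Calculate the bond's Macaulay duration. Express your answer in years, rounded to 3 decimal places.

Periodic yield y = 0.053. Discount each cash flow and weight by its period:
  t   CF        PV=CF/(1+0.053)^t    t·PV
  1     1,875.00     1,780.6268     1,780.6268
  2     1,875.00     1,691.0036     3,382.0072
  3     1,875.00     1,605.8913     4,817.6740
  4    51,875.00    42,193.4099   168,773.6397
  Σ                 47,270.9316   178,753.9477
Price P = Σ PV = 47,270.9316.
Macaulay duration = Σ(t·PV) / P = 178,753.9477 / 47,270.9316 = 3.78148 half-year periods.
In years: 3.78148 / 2 = 1.89074 years.

1.891 years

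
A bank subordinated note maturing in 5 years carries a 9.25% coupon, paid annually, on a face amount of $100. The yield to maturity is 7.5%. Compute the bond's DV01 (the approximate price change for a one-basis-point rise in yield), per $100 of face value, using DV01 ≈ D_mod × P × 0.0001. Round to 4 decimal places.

Periodic yield y = 0.075.
  t   CF        PV=CF/(1+0.075)^t    t·PV
  1         9.25         8.6047         8.6047
  2         9.25         8.0043        16.0087
  3         9.25         7.4459        22.3377
  4         9.25         6.9264        27.7056
  5       109.25        76.0990       380.4952
  Σ                    107.0803       455.1517
P = 107.0803; D_Mac = 4.25056 yrs; D_mod = 3.95401 yrs.
DV01 ≈ 3.95401 × 107.0803 × 0.0001 = 0.042340.

$0.0423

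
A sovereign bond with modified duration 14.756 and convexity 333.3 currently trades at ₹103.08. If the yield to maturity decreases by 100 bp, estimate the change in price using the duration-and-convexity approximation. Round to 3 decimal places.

+₹16.928

Duration effect: -D_mod·Δy = -14.756 × (-0.01) = +0.147560
Convexity effect: ½·C·(Δy)² = 0.5 × 333.3 × (-0.01)² = +0.0166650
ΔP/P ≈ +0.147560 + 0.0166650 = +0.164225
ΔP ≈ 103.08 × (+0.164225) = +16.928313.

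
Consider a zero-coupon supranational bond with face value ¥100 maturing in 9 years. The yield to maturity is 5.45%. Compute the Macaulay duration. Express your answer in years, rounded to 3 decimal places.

9.000 years

A zero-coupon bond has a single cash flow at maturity, so its Macaulay duration equals its maturity: 9 years.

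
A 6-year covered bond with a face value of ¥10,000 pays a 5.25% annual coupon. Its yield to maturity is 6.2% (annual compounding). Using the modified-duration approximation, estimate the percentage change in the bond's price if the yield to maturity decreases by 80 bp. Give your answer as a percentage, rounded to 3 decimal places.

+3.978%

Periodic yield y = 0.062. Modified duration first:
  t   CF        PV=CF/(1+0.062)^t    t·PV
  1       525.00       494.3503       494.3503
  2       525.00       465.4899       930.9798
  3       525.00       438.3144     1,314.9432
  4       525.00       412.7254     1,650.9017
  5       525.00       388.6304     1,943.1518
  6    10,525.00     7,336.2649    44,017.5893
  Σ                  9,535.7753    50,351.9162
P = 9,535.7753; D_Mac = 5.28032 yrs; D_mod = 5.28032/(1+0.062) = 4.97205 yrs.
ΔP/P ≈ -D_mod · Δy = -4.97205 × (-0.008) = +0.039776 = +3.9776%.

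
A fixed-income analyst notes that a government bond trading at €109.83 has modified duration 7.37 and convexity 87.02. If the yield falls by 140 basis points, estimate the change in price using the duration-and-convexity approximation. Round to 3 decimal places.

+€12.269

Duration effect: -D_mod·Δy = -7.37 × (-0.014) = +0.103180
Convexity effect: ½·C·(Δy)² = 0.5 × 87.02 × (-0.014)² = +0.00852796
ΔP/P ≈ +0.103180 + 0.00852796 = +0.11170796
ΔP ≈ 109.83 × (+0.11170796) = +12.2688852468.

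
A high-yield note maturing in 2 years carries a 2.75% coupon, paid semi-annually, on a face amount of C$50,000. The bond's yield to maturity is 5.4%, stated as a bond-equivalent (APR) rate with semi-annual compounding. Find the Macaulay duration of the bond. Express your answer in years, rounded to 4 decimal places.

1.9585 years

Periodic yield y = 0.027. Discount each cash flow and weight by its period:
  t   CF        PV=CF/(1+0.027)^t    t·PV
  1       687.50       669.4255       669.4255
  2       687.50       651.8262     1,303.6524
  3       687.50       634.6896     1,904.0688
  4    50,687.50    45,563.7119   182,254.8476
  Σ                 47,519.6532   186,131.9943
Price P = Σ PV = 47,519.6532.
Macaulay duration = Σ(t·PV) / P = 186,131.9943 / 47,519.6532 = 3.91695 half-year periods.
In years: 3.91695 / 2 = 1.95847 years.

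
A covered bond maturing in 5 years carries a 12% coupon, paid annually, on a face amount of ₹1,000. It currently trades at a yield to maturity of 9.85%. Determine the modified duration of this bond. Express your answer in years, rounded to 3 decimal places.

Periodic yield y = 0.0985. First find Macaulay duration:
  t   CF        PV=CF/(1+0.0985)^t    t·PV
  1       120.00       109.2399       109.2399
  2       120.00        99.4446       198.8892
  3       120.00        90.5276       271.5828
  4       120.00        82.4102       329.6408
  5     1,120.00       700.1929     3,500.9646
  Σ                  1,081.8152     4,410.3173
P = 1,081.8152; Macaulay duration = 4,410.3173 / 1,081.8152 = 4.07678 years.
Modified duration = D_Mac / (1 + y) = 4.07678 / 1.0985 = 3.71122 years.

3.711 years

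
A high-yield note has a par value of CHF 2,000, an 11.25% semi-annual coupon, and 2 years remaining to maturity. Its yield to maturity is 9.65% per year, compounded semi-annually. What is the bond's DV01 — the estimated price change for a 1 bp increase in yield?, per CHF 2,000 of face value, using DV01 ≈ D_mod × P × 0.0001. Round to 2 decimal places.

CHF 0.36

Periodic yield y = 0.04825.
  t   CF        PV=CF/(1+0.04825)^t    t·PV
  1       112.50       107.3217       107.3217
  2       112.50       102.3818       204.7636
  3       112.50        97.6693       293.0078
  4     2,112.50     1,749.5938     6,998.3752
  Σ                  2,056.9666     7,603.4684
P = 2,056.9666; D_Mac = 3.69645 half-year periods = 1.84822 yrs; D_mod = 1.76315 yrs.
DV01 ≈ 1.76315 × 2,056.9666 × 0.0001 = 0.362674.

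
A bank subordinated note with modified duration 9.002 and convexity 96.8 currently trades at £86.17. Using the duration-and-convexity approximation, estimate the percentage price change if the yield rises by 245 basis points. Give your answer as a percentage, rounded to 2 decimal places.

-19.15%

Duration effect: -D_mod·Δy = -9.002 × (+0.0245) = -0.220549
Convexity effect: ½·C·(Δy)² = 0.5 × 96.8 × (0.0245)² = +0.0290521
ΔP/P ≈ -0.220549 + 0.0290521 = -0.1914969
= -19.14969%.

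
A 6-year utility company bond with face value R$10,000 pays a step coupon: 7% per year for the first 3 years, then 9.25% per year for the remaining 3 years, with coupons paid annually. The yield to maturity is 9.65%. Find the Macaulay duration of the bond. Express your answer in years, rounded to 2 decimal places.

5.03 years

Periodic yield y = 0.0965. Discount each cash flow and weight by its year:
  t   CF        PV=CF/(1+0.0965)^t    t·PV
  1       700.00       638.3949       638.3949
  2       700.00       582.2115     1,164.4230
  3       700.00       530.9726     1,592.9179
  4       925.00       639.8927     2,559.5710
  5       925.00       583.5775     2,917.8876
  6    10,925.00     6,285.9313    37,715.5877
  Σ                  9,260.9806    46,588.7821
Price P = Σ PV = 9,260.9806.
Macaulay duration = Σ(t·PV) / P = 46,588.7821 / 9,260.9806 = 5.03065 years.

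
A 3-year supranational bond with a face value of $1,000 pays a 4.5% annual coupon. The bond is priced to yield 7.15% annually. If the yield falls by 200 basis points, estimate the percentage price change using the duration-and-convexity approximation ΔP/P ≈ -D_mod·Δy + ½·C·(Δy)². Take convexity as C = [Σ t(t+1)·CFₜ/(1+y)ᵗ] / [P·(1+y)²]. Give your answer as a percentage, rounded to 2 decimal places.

+5.55%

With y = 0.0715:
  t   CF        PV=CF/(1+0.0715)^t    t·PV        t(t+1)·PV
  1        45.00        41.9972        41.9972          83.9944
  2        45.00        39.1948        78.3895         235.1686
  3     1,045.00       849.4538     2,548.3614      10,193.4456
  Σ                    930.6458     2,668.7482      10,512.6087
P = 930.6458; D_Mac = 2.86763 yrs; D_mod = 2.67628 yrs; C = 9.83879.
Duration effect: -2.67628 × (-0.02) = +0.053526
Convexity effect: 0.5 × 9.83879 × (-0.02)² = +0.0019678
ΔP/P ≈ +0.053526 + 0.0019678 = +0.055493 = +5.5493%.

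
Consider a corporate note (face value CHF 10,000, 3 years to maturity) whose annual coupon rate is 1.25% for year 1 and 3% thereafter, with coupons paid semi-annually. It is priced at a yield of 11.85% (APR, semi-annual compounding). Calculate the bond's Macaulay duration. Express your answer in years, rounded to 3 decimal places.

Periodic yield y = 0.05925. Discount each cash flow and weight by its period:
  t   CF        PV=CF/(1+0.05925)^t    t·PV
  1        62.50        59.0040        59.0040
  2        62.50        55.7036       111.4072
  3       150.00       126.2106       378.6318
  4       150.00       119.1509       476.6036
  5       150.00       112.4861       562.4305
  6    10,150.00     7,185.8013    43,114.8080
  Σ                  7,658.3565    44,702.8852
Price P = Σ PV = 7,658.3565.
Macaulay duration = Σ(t·PV) / P = 44,702.8852 / 7,658.3565 = 5.83714 half-year periods.
In years: 5.83714 / 2 = 2.91857 years.

2.919 years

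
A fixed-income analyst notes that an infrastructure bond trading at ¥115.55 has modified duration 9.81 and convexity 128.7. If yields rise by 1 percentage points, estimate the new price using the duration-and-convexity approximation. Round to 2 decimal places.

¥104.96

Duration effect: -D_mod·Δy = -9.81 × (+0.01) = -0.098100
Convexity effect: ½·C·(Δy)² = 0.5 × 128.7 × (0.01)² = +0.0064350
ΔP/P ≈ -0.098100 + 0.0064350 = -0.091665
New price ≈ 115.55 × (1 - 0.091665) = 104.95810925.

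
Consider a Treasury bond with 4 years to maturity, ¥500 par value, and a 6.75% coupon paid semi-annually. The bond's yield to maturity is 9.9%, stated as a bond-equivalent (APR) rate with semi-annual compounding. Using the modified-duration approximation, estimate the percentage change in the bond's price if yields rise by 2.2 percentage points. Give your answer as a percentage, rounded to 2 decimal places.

Periodic yield y = 0.0495. Modified duration first:
  t   CF        PV=CF/(1+0.0495)^t    t·PV
  1       16.875        16.0791        16.0791
  2       16.875        15.3207        30.6414
  3       16.875        14.5981        43.7943
  4       16.875        13.9096        55.6383
  5       16.875        13.2535        66.2677
  6       16.875        12.6284        75.7705
  7       16.875        12.0328        84.2296
  8      516.875       351.1769     2,809.4155
  Σ                    448.9992     3,181.8364
P = 448.9992; D_Mac = 7.08651 half-year periods = 3.54325 yrs; D_mod = 3.54325/(1+0.0495) = 3.37614 yrs.
ΔP/P ≈ -D_mod · Δy = -3.37614 × (+0.022) = -0.074275 = -7.4275%.

-7.43%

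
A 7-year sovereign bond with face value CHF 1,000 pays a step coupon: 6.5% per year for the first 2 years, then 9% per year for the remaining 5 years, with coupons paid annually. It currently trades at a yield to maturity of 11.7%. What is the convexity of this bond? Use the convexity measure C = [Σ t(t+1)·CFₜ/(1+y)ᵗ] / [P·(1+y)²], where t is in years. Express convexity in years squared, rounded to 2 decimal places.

32.70

With y = 0.117:
  t   CF        PV=CF/(1+0.117)^t    t·PV        t(t+1)·PV
  1        65.00        58.1916        58.1916         116.3832
  2        65.00        52.0963       104.1926         312.5779
  3        90.00        64.5778       193.7333         774.9331
  4        90.00        57.8136       231.2543       1,156.2715
  5        90.00        51.7579       258.7895       1,552.7370
  6        90.00        46.3365       278.0192       1,946.1341
  7     1,090.00       502.4054     3,516.8377      28,134.7016
  Σ                    833.1790     4,641.0182      33,993.7384
P = 833.1790.
Convexity = Σ t(t+1)·PV / [P·(1+y)²] = 33,993.7384 / (833.1790 × 1.247689) = 32.70049.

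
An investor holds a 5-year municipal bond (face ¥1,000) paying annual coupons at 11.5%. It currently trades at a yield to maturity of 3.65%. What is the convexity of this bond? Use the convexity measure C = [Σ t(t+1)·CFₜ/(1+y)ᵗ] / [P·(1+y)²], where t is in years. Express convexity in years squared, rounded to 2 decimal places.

22.06

With y = 0.0365:
  t   CF        PV=CF/(1+0.0365)^t    t·PV        t(t+1)·PV
  1       115.00       110.9503       110.9503         221.9006
  2       115.00       107.0432       214.0865         642.2594
  3       115.00       103.2737       309.8212       1,239.2849
  4       115.00        99.6370       398.5480       1,992.7399
  5     1,115.00       932.0267     4,660.1333      27,960.7998
  Σ                  1,352.9309     5,693.5393      32,056.9846
P = 1,352.9309.
Convexity = Σ t(t+1)·PV / [P·(1+y)²] = 32,056.9846 / (1,352.9309 × 1.074332) = 22.05507.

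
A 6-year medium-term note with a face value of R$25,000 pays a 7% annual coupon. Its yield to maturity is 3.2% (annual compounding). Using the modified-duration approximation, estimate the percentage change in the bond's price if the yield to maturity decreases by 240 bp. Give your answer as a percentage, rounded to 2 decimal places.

+12.07%

Periodic yield y = 0.032. Modified duration first:
  t   CF        PV=CF/(1+0.032)^t    t·PV
  1     1,750.00     1,695.7364     1,695.7364
  2     1,750.00     1,643.1555     3,286.3109
  3     1,750.00     1,592.2049     4,776.6147
  4     1,750.00     1,542.8342     6,171.3368
  5     1,750.00     1,494.9944     7,474.9719
  6    26,750.00    22,143.4661   132,860.7969
  Σ                 30,112.3915   156,265.7677
P = 30,112.3915; D_Mac = 5.18942 yrs; D_mod = 5.18942/(1+0.032) = 5.02851 yrs.
ΔP/P ≈ -D_mod · Δy = -5.02851 × (-0.024) = +0.120684 = +12.0684%.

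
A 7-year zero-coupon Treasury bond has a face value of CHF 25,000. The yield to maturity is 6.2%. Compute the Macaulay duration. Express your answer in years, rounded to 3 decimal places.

7.000 years

A zero-coupon bond has a single cash flow at maturity, so its Macaulay duration equals its maturity: 7 years.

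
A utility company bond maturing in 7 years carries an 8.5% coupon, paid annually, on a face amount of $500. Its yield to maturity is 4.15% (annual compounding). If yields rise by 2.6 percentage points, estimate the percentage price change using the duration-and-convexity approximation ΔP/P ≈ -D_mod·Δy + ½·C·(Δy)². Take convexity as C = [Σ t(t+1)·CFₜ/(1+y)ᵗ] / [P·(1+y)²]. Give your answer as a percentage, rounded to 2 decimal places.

-12.97%

With y = 0.0415:
  t   CF        PV=CF/(1+0.0415)^t    t·PV        t(t+1)·PV
  1        42.50        40.8065        40.8065          81.6131
  2        42.50        39.1805        78.3611         235.0832
  3        42.50        37.6193       112.8580         451.4320
  4        42.50        36.1203       144.4814         722.4068
  5        42.50        34.6811       173.4054       1,040.4323
  6        42.50        33.2992       199.7950       1,398.5647
  7       542.50       408.1171     2,856.8199      22,854.5592
  Σ                    629.8241     3,606.5272      26,784.0913
P = 629.8241; D_Mac = 5.72625 yrs; D_mod = 5.49808 yrs; C = 39.20479.
Duration effect: -5.49808 × (+0.026) = -0.142950
Convexity effect: 0.5 × 39.20479 × (0.026)² = +0.0132512
ΔP/P ≈ -0.142950 + 0.0132512 = -0.129699 = -12.9699%.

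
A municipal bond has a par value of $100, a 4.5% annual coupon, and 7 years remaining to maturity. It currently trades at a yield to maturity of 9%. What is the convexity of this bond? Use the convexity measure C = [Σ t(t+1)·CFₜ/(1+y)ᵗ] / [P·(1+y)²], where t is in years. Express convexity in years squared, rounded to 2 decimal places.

38.50

With y = 0.09:
  t   CF        PV=CF/(1+0.09)^t    t·PV        t(t+1)·PV
  1         4.50         4.1284         4.1284           8.2569
  2         4.50         3.7876         7.5751          22.7254
  3         4.50         3.4748        10.4245          41.6979
  4         4.50         3.1879        12.7517          63.7583
  5         4.50         2.9247        14.6235          87.7407
  6         4.50         2.6832        16.0992         112.6945
  7       104.50        57.1651       400.1556       3,201.2444
  Σ                     77.3517       465.7579       3,538.1181
P = 77.3517.
Convexity = Σ t(t+1)·PV / [P·(1+y)²] = 3,538.1181 / (77.3517 × 1.188100) = 38.49900.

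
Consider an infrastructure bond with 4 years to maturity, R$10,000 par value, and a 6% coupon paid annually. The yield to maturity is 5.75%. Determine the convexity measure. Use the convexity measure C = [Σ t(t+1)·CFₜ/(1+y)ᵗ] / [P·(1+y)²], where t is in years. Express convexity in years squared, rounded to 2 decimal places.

15.95

With y = 0.0575:
  t   CF        PV=CF/(1+0.0575)^t    t·PV        t(t+1)·PV
  1       600.00       567.3759       567.3759       1,134.7518
  2       600.00       536.5257     1,073.0513       3,219.1540
  3       600.00       507.3529     1,522.0586       6,088.2345
  4    10,600.00     8,475.8714    33,903.4858     169,517.4289
  Σ                 10,087.1259    37,065.9716     179,959.5691
P = 10,087.1259.
Convexity = Σ t(t+1)·PV / [P·(1+y)²] = 179,959.5691 / (10,087.1259 × 1.118306) = 15.95316.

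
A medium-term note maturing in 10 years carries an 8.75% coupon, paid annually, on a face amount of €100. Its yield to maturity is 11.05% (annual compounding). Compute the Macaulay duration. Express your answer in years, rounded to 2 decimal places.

Periodic yield y = 0.1105. Discount each cash flow and weight by its year:
  t   CF        PV=CF/(1+0.1105)^t    t·PV
  1         8.75         7.8793         7.8793
  2         8.75         7.0953        14.1906
  3         8.75         6.3893        19.1679
  4         8.75         5.7535        23.0141
  5         8.75         5.1810        25.9051
  6         8.75         4.6655        27.9929
  7         8.75         4.2012        29.4087
  8         8.75         3.7832        30.2656
  9         8.75         3.4068        30.6608
  10      108.75        38.1280       381.2797
  Σ                     86.4831       589.7647
Price P = Σ PV = 86.4831.
Macaulay duration = Σ(t·PV) / P = 589.7647 / 86.4831 = 6.81942 years.

6.82 years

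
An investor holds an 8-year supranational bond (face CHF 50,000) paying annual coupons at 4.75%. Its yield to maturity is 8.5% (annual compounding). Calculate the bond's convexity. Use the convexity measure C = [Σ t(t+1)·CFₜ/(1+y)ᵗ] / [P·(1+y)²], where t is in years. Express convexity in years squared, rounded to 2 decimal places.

With y = 0.085:
  t   CF        PV=CF/(1+0.085)^t    t·PV        t(t+1)·PV
  1     2,375.00     2,188.9401     2,188.9401       4,377.8802
  2     2,375.00     2,017.4563     4,034.9126      12,104.7378
  3     2,375.00     1,859.4067     5,578.2202      22,312.8808
  4     2,375.00     1,713.7389     6,854.9557      34,274.7785
  5     2,375.00     1,579.4829     7,897.4144      47,384.4864
  6     2,375.00     1,455.7446     8,734.4675      61,141.2728
  7     2,375.00     1,341.7001     9,391.9006      75,135.2047
  8    52,375.00    27,270.0623   218,160.4986   1,963,444.4873
  Σ                 39,426.5319   262,841.3097   2,220,175.7285
P = 39,426.5319.
Convexity = Σ t(t+1)·PV / [P·(1+y)²] = 2,220,175.7285 / (39,426.5319 × 1.177225) = 47.83429.

47.83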